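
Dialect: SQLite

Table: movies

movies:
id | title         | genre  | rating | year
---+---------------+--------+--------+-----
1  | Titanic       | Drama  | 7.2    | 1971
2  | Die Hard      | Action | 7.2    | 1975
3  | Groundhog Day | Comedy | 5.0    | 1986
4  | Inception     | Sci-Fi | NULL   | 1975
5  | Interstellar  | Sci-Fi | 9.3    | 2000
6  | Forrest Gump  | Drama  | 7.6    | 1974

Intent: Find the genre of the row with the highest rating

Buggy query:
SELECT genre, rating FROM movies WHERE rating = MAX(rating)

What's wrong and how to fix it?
Bug: MAX(rating) is an aggregate and cannot be used directly in WHERE

Fix: Wrap MAX in a scalar subquery so WHERE compares against a single value

Corrected query:
SELECT genre, rating FROM movies WHERE rating = (SELECT MAX(rating) FROM movies)

Result:
genre  | rating
-------+-------
Sci-Fi | 9.3   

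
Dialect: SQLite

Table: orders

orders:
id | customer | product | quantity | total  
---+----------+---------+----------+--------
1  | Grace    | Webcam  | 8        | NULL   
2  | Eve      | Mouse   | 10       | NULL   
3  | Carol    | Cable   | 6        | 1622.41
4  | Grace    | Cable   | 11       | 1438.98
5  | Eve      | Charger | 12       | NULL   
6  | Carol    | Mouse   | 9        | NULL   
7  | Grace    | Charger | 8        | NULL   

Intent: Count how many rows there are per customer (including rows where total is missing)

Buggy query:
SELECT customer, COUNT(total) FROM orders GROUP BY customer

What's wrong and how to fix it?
Bug: COUNT(total) skips NULLs, so groups with missing total are undercounted

Fix: Use COUNT(*) to count all rows regardless of NULL

Corrected query:
SELECT customer, COUNT(*) FROM orders GROUP BY customer

Result:
customer | COUNT(*)
---------+---------
Carol    | 2       
Eve      | 2       
Grace    | 3       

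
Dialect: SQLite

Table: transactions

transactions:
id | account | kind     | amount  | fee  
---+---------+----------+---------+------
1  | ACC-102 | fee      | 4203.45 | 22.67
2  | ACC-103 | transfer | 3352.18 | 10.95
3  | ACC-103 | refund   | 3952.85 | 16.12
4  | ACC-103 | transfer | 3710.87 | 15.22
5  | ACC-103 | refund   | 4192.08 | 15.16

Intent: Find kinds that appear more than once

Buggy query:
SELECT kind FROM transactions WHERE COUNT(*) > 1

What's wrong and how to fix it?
Bug: COUNT(*) is an aggregate and cannot be used in WHERE

Fix: Group first, then use HAVING for the count condition

Corrected query:
SELECT kind FROM transactions GROUP BY kind HAVING COUNT(*) > 1

Result:
kind    
--------
refund  
transfer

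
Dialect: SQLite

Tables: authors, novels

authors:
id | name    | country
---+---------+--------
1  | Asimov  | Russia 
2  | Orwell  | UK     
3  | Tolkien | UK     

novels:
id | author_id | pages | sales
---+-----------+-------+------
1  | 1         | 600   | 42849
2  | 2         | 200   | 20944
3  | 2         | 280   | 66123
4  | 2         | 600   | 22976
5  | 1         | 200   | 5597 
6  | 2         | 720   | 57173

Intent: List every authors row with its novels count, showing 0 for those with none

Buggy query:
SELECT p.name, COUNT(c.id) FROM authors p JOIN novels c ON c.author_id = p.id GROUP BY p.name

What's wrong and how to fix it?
Bug: An inner join excludes parents with zero children

Fix: Switch to LEFT JOIN to retain unmatched parent rows

Corrected query:
SELECT p.name, COUNT(c.id) FROM authors p LEFT JOIN novels c ON c.author_id = p.id GROUP BY p.name

Result:
name    | COUNT(c.id)
--------+------------
Asimov  | 2          
Orwell  | 4          
Tolkien | 0          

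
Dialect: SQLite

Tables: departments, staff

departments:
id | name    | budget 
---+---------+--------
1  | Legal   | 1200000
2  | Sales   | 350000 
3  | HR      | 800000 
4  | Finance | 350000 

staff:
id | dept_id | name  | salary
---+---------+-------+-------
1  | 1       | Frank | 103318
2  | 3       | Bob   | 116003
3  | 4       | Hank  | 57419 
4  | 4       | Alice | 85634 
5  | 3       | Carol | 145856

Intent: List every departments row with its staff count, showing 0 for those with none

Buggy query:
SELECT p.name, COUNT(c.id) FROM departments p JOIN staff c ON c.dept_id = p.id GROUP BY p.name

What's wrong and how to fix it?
Bug: INNER JOIN drops departments rows that have no matching staff rows

Fix: Use LEFT JOIN so parents without children still appear (COUNT(c.id) gives 0)

Corrected query:
SELECT p.name, COUNT(c.id) FROM departments p LEFT JOIN staff c ON c.dept_id = p.id GROUP BY p.name

Result:
name    | COUNT(c.id)
--------+------------
Finance | 2          
HR      | 2          
Legal   | 1          
Sales   | 0          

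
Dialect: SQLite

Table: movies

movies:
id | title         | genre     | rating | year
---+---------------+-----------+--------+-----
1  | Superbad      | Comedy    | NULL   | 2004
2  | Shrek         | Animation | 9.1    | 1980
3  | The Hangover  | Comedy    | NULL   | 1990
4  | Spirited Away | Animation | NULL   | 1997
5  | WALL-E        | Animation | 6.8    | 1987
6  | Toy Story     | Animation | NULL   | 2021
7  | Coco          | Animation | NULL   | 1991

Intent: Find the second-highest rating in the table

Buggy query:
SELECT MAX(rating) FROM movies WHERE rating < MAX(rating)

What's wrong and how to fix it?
Bug: The inner MAX is an aggregate inside WHERE, which is not allowed

Fix: Compute the overall MAX in a subquery, then take MAX of rows below it

Corrected query:
SELECT MAX(rating) FROM movies WHERE rating < (SELECT MAX(rating) FROM movies)

Result:
MAX(rating)
-----------
6.8        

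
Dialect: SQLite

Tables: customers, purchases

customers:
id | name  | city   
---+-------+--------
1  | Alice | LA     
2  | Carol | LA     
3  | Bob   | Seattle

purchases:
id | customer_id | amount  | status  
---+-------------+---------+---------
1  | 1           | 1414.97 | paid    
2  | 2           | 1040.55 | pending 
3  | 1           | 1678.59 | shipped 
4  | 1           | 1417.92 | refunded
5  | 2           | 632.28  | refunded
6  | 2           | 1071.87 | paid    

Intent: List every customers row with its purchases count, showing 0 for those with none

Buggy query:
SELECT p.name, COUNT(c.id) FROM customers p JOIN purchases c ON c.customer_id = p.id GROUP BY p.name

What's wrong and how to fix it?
Bug: An inner join excludes parents with zero children

Fix: Switch to LEFT JOIN to retain unmatched parent rows

Corrected query:
SELECT p.name, COUNT(c.id) FROM customers p LEFT JOIN purchases c ON c.customer_id = p.id GROUP BY p.name

Result:
name  | COUNT(c.id)
------+------------
Alice | 3          
Bob   | 0          
Carol | 3          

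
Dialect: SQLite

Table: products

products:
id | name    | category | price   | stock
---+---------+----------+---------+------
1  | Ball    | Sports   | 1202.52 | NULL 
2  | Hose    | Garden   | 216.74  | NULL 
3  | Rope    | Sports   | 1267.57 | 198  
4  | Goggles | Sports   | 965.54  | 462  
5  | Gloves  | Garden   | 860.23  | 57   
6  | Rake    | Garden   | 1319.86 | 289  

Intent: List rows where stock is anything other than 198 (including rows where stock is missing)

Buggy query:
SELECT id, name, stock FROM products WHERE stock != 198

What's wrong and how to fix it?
Bug: 'stock != 198' is unknown when stock is NULL, so NULL rows are silently excluded

Fix: Handle NULL separately with IS NULL alongside the inequality

Corrected query:
SELECT id, name, stock FROM products WHERE stock != 198 OR stock IS NULL

Result:
id | name    | stock
---+---------+------
1  | Ball    | NULL 
2  | Hose    | NULL 
4  | Goggles | 462  
5  | Gloves  | 57   
6  | Rake    | 289  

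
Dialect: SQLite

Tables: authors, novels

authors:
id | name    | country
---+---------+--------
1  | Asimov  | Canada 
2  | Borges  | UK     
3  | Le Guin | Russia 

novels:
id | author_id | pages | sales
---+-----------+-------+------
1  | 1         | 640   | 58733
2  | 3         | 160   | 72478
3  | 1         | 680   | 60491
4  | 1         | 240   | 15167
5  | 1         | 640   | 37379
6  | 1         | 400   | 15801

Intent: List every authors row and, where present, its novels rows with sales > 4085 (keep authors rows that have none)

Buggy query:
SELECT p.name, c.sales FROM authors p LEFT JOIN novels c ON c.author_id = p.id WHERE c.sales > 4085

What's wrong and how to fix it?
Bug: Filtering c.sales in WHERE discards the NULL rows produced by LEFT JOIN, turning it into an inner join

Fix: Put 'c.sales > 4085' in the JOIN's ON clause instead of WHERE

Corrected query:
SELECT p.name, c.sales FROM authors p LEFT JOIN novels c ON c.author_id = p.id AND c.sales > 4085

Result:
name    | sales
--------+------
Asimov  | 15167
Asimov  | 15801
Asimov  | 37379
Asimov  | 58733
Asimov  | 60491
Borges  | NULL 
Le Guin | 72478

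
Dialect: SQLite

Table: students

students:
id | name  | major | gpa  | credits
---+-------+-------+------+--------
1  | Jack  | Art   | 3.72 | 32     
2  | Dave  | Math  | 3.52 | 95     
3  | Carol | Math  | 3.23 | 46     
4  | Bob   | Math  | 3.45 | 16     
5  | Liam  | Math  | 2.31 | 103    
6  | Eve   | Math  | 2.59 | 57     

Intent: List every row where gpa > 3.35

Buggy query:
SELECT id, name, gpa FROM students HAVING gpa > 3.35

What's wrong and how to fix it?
Bug: HAVING filters the output of aggregation, but this query has no GROUP BY and no aggregate functions, so SQLite rejects it (HAVING clause on a non-aggregate query); the condition here is per row

Fix: Use WHERE for row-level filtering

Corrected query:
SELECT id, name, gpa FROM students WHERE gpa > 3.35

Result:
id | name | gpa 
---+------+-----
1  | Jack | 3.72
2  | Dave | 3.52
4  | Bob  | 3.45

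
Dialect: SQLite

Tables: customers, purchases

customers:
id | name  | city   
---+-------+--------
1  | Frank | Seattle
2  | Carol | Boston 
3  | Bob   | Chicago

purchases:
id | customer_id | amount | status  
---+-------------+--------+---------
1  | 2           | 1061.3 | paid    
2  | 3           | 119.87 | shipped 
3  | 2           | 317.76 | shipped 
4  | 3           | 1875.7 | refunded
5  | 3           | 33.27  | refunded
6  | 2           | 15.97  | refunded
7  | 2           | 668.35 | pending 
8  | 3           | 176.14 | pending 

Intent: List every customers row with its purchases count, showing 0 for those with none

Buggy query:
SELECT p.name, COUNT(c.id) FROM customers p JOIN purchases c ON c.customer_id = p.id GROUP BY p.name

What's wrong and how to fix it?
Bug: INNER JOIN drops customers rows that have no matching purchases rows

Fix: Use LEFT JOIN so parents without children still appear (COUNT(c.id) gives 0)

Corrected query:
SELECT p.name, COUNT(c.id) FROM customers p LEFT JOIN purchases c ON c.customer_id = p.id GROUP BY p.name

Result:
name  | COUNT(c.id)
------+------------
Bob   | 4          
Carol | 4          
Frank | 0          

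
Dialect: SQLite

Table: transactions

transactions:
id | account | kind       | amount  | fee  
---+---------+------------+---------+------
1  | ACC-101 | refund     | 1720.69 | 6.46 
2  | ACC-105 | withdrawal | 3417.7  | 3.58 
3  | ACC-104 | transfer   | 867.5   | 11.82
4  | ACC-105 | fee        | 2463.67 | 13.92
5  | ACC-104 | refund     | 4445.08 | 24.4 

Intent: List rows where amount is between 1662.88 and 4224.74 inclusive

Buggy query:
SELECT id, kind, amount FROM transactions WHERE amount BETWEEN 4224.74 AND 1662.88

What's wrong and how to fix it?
Bug: BETWEEN expects the lower bound first; with 4224.74 AND 1662.88 the range is empty

Fix: Swap the bounds so the smaller value comes first

Corrected query:
SELECT id, kind, amount FROM transactions WHERE amount BETWEEN 1662.88 AND 4224.74

Result:
id | kind       | amount 
---+------------+--------
1  | refund     | 1720.69
2  | withdrawal | 3417.7 
4  | fee        | 2463.67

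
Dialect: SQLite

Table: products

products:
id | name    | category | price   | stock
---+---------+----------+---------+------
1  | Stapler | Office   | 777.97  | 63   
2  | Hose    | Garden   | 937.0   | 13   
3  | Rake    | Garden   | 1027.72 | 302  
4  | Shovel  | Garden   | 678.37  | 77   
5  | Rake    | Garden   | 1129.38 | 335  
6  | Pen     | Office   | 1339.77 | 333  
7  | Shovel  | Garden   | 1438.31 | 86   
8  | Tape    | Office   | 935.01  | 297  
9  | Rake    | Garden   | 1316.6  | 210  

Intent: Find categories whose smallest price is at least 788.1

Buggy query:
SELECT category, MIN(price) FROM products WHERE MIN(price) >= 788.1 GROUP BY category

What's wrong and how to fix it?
Bug: Aggregates like MIN are computed per group after WHERE runs

Fix: Use HAVING for the per-group MIN condition

Corrected query:
SELECT category, MIN(price) FROM products GROUP BY category HAVING MIN(price) >= 788.1

Result:
(no rows)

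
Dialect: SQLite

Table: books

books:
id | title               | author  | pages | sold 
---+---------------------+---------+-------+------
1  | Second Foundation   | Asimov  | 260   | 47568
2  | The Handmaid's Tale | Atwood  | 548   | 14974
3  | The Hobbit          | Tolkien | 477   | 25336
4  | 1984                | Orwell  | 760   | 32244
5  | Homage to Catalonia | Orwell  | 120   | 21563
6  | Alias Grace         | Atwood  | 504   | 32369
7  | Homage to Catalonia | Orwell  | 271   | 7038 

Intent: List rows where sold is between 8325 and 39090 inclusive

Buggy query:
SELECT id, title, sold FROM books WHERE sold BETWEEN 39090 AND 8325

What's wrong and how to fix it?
Bug: BETWEEN expects the lower bound first; with 39090 AND 8325 the range is empty

Fix: Write BETWEEN 8325 AND 39090

Corrected query:
SELECT id, title, sold FROM books WHERE sold BETWEEN 8325 AND 39090

Result:
id | title               | sold 
---+---------------------+------
2  | The Handmaid's Tale | 14974
3  | The Hobbit          | 25336
4  | 1984                | 32244
5  | Homage to Catalonia | 21563
6  | Alias Grace         | 32369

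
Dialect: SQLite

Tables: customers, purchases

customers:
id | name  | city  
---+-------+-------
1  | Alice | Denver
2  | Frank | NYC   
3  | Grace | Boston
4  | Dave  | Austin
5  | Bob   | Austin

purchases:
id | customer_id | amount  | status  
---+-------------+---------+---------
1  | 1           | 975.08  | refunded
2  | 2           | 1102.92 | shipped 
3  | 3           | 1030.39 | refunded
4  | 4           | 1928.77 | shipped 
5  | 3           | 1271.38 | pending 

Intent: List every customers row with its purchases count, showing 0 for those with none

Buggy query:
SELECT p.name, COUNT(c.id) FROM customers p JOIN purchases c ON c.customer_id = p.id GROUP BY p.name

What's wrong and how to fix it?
Bug: An inner join excludes parents with zero children

Fix: Switch to LEFT JOIN to retain unmatched parent rows

Corrected query:
SELECT p.name, COUNT(c.id) FROM customers p LEFT JOIN purchases c ON c.customer_id = p.id GROUP BY p.name

Result:
name  | COUNT(c.id)
------+------------
Alice | 1          
Bob   | 0          
Dave  | 1          
Frank | 1          
Grace | 2          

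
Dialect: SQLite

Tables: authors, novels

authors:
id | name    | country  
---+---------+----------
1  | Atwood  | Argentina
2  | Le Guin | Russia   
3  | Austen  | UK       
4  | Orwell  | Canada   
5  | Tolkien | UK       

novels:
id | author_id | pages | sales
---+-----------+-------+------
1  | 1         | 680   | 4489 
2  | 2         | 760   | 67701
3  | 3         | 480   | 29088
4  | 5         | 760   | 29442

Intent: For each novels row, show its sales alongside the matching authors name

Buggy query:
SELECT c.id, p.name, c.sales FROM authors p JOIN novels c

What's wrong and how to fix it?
Bug: Missing join condition: each novels row is matched to all authors rows instead of just its own

Fix: Add ON c.author_id = p.id to the JOIN

Corrected query:
SELECT c.id, p.name, c.sales FROM authors p JOIN novels c ON c.author_id = p.id

Result:
id | name    | sales
---+---------+------
1  | Atwood  | 4489 
2  | Le Guin | 67701
3  | Austen  | 29088
4  | Tolkien | 29442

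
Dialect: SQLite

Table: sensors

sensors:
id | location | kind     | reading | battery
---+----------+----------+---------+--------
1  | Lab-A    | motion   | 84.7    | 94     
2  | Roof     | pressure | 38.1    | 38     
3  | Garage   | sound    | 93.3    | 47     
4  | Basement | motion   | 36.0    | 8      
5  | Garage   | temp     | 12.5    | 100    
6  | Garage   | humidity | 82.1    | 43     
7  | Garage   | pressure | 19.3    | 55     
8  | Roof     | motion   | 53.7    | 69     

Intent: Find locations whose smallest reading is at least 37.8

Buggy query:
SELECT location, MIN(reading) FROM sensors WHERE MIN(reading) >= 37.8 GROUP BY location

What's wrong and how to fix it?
Bug: Aggregates like MIN are computed per group after WHERE runs

Fix: Use HAVING for the per-group MIN condition

Corrected query:
SELECT location, MIN(reading) FROM sensors GROUP BY location HAVING MIN(reading) >= 37.8

Result:
location | MIN(reading)
---------+-------------
Lab-A    | 84.7        
Roof     | 38.1        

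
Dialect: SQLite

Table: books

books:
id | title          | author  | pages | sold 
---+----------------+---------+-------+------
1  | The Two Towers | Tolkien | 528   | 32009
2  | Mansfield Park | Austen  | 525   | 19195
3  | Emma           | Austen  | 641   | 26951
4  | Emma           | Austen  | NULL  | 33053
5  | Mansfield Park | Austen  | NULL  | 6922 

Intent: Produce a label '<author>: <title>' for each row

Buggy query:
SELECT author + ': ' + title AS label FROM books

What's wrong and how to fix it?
Bug: '+' is numeric addition; on text columns SQLite converts them to 0 instead of concatenating

Fix: Replace + with || to concatenate text

Corrected query:
SELECT author || ': ' || title AS label FROM books

Result:
label                  
-----------------------
Tolkien: The Two Towers
Austen: Mansfield Park 
Austen: Emma           
Austen: Emma           
Austen: Mansfield Park 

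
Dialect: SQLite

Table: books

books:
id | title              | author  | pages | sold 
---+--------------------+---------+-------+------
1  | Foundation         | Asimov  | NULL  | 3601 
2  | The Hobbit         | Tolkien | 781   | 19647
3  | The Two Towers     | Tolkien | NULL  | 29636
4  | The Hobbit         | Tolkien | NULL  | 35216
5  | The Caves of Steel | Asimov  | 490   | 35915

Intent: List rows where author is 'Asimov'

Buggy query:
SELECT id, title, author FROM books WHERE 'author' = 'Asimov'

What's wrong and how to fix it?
Bug: Single quotes denote string literals in SQL; the column name is being compared as a constant string

Fix: Reference the column as author without single quotes

Corrected query:
SELECT id, title, author FROM books WHERE author = 'Asimov'

Result:
id | title              | author
---+--------------------+-------
1  | Foundation         | Asimov
5  | The Caves of Steel | Asimov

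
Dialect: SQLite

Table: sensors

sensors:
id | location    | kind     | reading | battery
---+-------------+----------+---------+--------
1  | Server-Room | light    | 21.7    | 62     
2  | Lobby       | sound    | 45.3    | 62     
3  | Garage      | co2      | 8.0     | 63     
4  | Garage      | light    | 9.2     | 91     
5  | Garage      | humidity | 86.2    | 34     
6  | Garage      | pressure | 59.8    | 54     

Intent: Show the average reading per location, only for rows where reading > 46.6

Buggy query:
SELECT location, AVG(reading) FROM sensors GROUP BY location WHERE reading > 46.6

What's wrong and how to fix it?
Bug: WHERE cannot follow GROUP BY

Fix: Place WHERE between FROM and GROUP BY

Corrected query:
SELECT location, AVG(reading) FROM sensors WHERE reading > 46.6 GROUP BY location

Result:
location | AVG(reading)
---------+-------------
Garage   | 73          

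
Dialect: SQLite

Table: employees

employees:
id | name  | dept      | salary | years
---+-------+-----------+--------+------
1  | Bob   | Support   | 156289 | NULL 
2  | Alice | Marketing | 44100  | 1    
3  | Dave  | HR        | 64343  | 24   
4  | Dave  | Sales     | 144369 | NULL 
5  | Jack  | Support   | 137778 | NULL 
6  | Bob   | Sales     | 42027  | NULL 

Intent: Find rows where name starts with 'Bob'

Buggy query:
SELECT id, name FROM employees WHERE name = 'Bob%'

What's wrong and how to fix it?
Bug: '=' compares the literal string including the % character; pattern matching needs LIKE

Fix: Use LIKE for wildcard pattern matching

Corrected query:
SELECT id, name FROM employees WHERE name LIKE 'Bob%'

Result:
id | name
---+-----
1  | Bob 
6  | Bob 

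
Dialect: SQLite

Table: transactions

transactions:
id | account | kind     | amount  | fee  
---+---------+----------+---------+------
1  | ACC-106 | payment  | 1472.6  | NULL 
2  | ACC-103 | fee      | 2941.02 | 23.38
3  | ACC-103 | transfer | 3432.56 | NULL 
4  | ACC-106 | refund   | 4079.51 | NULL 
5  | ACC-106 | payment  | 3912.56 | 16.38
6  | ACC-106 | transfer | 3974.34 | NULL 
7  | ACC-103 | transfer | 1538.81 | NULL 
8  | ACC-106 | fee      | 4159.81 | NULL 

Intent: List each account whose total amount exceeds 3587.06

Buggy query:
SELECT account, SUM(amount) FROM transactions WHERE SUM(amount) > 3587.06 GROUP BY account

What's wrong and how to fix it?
Bug: Aggregate functions cannot appear in a WHERE clause

Fix: Move the aggregate condition to a HAVING clause

Corrected query:
SELECT account, SUM(amount) FROM transactions GROUP BY account HAVING SUM(amount) > 3587.06

Result:
account | SUM(amount)
--------+------------
ACC-103 | 7912.39    
ACC-106 | 17598.82   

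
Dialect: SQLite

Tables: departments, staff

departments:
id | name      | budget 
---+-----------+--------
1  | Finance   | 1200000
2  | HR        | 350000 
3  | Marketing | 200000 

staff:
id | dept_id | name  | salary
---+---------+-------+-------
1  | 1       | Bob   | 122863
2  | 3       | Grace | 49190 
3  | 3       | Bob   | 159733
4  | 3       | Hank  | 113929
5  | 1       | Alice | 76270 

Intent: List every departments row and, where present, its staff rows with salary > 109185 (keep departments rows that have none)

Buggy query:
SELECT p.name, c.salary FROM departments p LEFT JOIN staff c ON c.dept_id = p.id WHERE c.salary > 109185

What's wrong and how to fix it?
Bug: Filtering c.salary in WHERE discards the NULL rows produced by LEFT JOIN, turning it into an inner join

Fix: Put 'c.salary > 109185' in the JOIN's ON clause instead of WHERE

Corrected query:
SELECT p.name, c.salary FROM departments p LEFT JOIN staff c ON c.dept_id = p.id AND c.salary > 109185

Result:
name      | salary
----------+-------
Finance   | 122863
HR        | NULL  
Marketing | 113929
Marketing | 159733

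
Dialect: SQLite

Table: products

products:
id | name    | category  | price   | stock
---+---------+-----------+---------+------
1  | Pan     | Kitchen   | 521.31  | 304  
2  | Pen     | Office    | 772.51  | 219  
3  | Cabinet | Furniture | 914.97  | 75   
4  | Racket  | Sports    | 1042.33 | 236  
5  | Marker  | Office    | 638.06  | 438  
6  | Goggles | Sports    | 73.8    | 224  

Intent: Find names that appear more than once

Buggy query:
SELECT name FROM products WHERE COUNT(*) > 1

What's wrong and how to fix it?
Bug: COUNT(*) is an aggregate and cannot be used in WHERE

Fix: Group first, then use HAVING for the count condition

Corrected query:
SELECT name FROM products GROUP BY name HAVING COUNT(*) > 1

Result:
(no rows)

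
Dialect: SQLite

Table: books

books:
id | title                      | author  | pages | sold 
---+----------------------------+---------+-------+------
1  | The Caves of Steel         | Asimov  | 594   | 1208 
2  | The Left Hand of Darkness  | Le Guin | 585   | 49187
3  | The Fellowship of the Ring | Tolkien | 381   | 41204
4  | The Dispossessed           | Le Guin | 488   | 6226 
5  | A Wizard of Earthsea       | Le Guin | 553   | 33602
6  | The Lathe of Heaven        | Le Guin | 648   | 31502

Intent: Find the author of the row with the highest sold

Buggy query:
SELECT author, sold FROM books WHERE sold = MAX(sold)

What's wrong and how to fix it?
Bug: WHERE is evaluated per row; an aggregate over the whole table isn't defined there

Fix: Wrap MAX in a scalar subquery so WHERE compares against a single value

Corrected query:
SELECT author, sold FROM books WHERE sold = (SELECT MAX(sold) FROM books)

Result:
author  | sold 
--------+------
Le Guin | 49187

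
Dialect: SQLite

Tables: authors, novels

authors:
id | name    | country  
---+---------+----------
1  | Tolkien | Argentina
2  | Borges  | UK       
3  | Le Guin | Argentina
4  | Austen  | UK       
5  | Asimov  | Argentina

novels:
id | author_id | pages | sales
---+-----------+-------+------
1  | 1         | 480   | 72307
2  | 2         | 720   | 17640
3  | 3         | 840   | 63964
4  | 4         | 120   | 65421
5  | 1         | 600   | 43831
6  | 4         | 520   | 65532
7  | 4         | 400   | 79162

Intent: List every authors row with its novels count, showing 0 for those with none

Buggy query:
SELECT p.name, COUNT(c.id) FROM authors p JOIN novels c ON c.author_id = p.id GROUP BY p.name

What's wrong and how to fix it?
Bug: An inner join excludes parents with zero children

Fix: Use LEFT JOIN so parents without children still appear (COUNT(c.id) gives 0)

Corrected query:
SELECT p.name, COUNT(c.id) FROM authors p LEFT JOIN novels c ON c.author_id = p.id GROUP BY p.name

Result:
name    | COUNT(c.id)
--------+------------
Asimov  | 0          
Austen  | 3          
Borges  | 1          
Le Guin | 1          
Tolkien | 2          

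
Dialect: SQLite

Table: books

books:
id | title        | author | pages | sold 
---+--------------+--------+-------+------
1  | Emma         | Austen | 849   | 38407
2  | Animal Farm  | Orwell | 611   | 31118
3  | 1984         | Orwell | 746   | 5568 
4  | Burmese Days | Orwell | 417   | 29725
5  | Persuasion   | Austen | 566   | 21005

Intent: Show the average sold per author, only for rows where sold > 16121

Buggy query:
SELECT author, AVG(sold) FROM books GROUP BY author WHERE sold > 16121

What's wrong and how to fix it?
Bug: Row-level WHERE must come before GROUP BY in the clause order

Fix: Move the WHERE clause before GROUP BY

Corrected query:
SELECT author, AVG(sold) FROM books WHERE sold > 16121 GROUP BY author

Result:
author | AVG(sold)
-------+----------
Austen | 29706    
Orwell | 30421.5  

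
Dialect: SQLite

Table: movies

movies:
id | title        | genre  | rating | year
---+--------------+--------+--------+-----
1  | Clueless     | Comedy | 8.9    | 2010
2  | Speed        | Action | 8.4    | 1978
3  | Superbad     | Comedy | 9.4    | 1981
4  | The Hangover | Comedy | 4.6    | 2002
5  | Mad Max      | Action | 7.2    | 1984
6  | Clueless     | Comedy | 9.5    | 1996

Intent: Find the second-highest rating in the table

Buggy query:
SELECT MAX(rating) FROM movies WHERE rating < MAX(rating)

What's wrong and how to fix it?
Bug: The inner MAX is an aggregate inside WHERE, which is not allowed

Fix: Compute the overall MAX in a subquery, then take MAX of rows below it

Corrected query:
SELECT MAX(rating) FROM movies WHERE rating < (SELECT MAX(rating) FROM movies)

Result:
MAX(rating)
-----------
9.4        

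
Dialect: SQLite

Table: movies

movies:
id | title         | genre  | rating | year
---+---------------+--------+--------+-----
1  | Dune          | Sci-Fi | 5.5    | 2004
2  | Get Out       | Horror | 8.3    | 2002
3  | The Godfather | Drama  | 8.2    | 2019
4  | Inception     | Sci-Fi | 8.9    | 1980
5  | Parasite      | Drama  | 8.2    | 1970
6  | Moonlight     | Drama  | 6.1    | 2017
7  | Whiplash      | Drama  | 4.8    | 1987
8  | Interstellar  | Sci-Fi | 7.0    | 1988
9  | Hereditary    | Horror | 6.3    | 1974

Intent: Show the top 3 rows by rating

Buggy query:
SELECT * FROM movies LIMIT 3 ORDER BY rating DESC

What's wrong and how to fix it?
Bug: ORDER BY cannot follow LIMIT; LIMIT is the final clause

Fix: Sort with ORDER BY, then apply LIMIT

Corrected query:
SELECT * FROM movies ORDER BY rating DESC LIMIT 3

Result:
id | title         | genre  | rating | year
---+---------------+--------+--------+-----
4  | Inception     | Sci-Fi | 8.9    | 1980
2  | Get Out       | Horror | 8.3    | 2002
3  | The Godfather | Drama  | 8.2    | 2019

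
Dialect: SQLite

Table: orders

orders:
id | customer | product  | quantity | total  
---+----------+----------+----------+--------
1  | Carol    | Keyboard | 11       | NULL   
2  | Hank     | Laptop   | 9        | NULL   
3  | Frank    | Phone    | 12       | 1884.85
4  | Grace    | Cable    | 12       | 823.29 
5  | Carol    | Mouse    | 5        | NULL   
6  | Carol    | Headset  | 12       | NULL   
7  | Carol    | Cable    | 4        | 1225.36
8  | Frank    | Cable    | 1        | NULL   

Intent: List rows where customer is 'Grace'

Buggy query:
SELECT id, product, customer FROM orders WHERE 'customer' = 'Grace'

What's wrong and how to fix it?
Bug: 'customer' in single quotes is a string literal, not the column; the comparison is literal-vs-literal and never true

Fix: Remove the quotes around the column name (or use double quotes for an identifier)

Corrected query:
SELECT id, product, customer FROM orders WHERE customer = 'Grace'

Result:
id | product | customer
---+---------+---------
4  | Cable   | Grace   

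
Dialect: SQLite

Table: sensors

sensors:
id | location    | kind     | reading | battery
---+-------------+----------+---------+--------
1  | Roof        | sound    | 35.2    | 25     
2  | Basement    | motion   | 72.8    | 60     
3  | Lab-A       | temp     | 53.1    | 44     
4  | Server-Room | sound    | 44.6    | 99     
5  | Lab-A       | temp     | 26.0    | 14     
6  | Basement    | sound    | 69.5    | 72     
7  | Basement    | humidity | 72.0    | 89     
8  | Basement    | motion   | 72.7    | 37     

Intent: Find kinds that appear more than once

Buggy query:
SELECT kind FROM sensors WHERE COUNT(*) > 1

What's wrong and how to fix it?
Bug: COUNT(*) is an aggregate and cannot be used in WHERE

Fix: GROUP BY kind, then filter groups with HAVING COUNT(*) > 1

Corrected query:
SELECT kind FROM sensors GROUP BY kind HAVING COUNT(*) > 1

Result:
kind  
------
motion
sound 
temp  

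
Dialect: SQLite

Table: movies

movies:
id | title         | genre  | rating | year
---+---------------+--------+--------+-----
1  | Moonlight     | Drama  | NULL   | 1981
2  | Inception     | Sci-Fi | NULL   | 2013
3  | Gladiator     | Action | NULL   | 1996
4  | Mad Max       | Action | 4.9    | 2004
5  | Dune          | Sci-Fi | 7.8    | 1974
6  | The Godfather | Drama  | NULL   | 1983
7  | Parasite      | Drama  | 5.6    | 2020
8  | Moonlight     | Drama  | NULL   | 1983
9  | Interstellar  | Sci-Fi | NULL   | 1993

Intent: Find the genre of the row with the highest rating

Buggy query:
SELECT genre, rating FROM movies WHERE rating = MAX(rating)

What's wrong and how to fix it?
Bug: MAX(rating) is an aggregate and cannot be used directly in WHERE

Fix: Wrap MAX in a scalar subquery so WHERE compares against a single value

Corrected query:
SELECT genre, rating FROM movies WHERE rating = (SELECT MAX(rating) FROM movies)

Result:
genre  | rating
-------+-------
Sci-Fi | 7.8   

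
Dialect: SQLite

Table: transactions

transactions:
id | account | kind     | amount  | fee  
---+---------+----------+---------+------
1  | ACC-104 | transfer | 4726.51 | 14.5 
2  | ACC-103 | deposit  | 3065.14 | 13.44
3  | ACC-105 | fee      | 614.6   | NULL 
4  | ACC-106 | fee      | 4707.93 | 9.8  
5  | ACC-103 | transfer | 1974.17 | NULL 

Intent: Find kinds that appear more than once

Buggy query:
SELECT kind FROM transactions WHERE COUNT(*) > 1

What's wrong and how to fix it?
Bug: COUNT(*) is an aggregate and cannot be used in WHERE

Fix: GROUP BY kind, then filter groups with HAVING COUNT(*) > 1

Corrected query:
SELECT kind FROM transactions GROUP BY kind HAVING COUNT(*) > 1

Result:
kind    
--------
fee     
transfer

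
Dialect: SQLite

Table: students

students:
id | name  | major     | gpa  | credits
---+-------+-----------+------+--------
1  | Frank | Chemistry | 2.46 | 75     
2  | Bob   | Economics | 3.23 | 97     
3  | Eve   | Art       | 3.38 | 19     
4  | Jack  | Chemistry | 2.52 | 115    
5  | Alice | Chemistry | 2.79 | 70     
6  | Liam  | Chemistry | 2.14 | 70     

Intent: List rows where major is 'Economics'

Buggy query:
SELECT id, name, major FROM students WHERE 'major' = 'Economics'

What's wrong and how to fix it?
Bug: 'major' in single quotes is a string literal, not the column; the comparison is literal-vs-literal and never true

Fix: Reference the column as major without single quotes

Corrected query:
SELECT id, name, major FROM students WHERE major = 'Economics'

Result:
id | name | major    
---+------+----------
2  | Bob  | Economics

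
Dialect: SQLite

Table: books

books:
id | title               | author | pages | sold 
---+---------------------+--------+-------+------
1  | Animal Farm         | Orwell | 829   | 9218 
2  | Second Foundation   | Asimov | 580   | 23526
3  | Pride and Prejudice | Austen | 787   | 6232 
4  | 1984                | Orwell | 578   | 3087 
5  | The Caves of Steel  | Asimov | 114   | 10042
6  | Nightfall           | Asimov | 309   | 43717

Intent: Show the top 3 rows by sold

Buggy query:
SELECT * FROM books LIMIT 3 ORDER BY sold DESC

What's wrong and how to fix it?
Bug: LIMIT must come after ORDER BY

Fix: Swap the clauses: ORDER BY first, then LIMIT

Corrected query:
SELECT * FROM books ORDER BY sold DESC LIMIT 3

Result:
id | title              | author | pages | sold 
---+--------------------+--------+-------+------
6  | Nightfall          | Asimov | 309   | 43717
2  | Second Foundation  | Asimov | 580   | 23526
5  | The Caves of Steel | Asimov | 114   | 10042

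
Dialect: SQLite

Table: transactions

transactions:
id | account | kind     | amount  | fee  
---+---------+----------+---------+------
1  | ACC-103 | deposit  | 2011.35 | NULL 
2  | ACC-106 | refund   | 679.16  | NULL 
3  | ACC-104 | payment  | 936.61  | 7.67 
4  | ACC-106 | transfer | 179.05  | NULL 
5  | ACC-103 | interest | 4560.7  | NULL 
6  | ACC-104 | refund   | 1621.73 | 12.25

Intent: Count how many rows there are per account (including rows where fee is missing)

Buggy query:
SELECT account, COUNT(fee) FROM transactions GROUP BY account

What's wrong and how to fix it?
Bug: COUNT(fee) skips NULLs, so groups with missing fee are undercounted

Fix: Replace COUNT(fee) with COUNT(*)

Corrected query:
SELECT account, COUNT(*) FROM transactions GROUP BY account

Result:
account | COUNT(*)
--------+---------
ACC-103 | 2       
ACC-104 | 2       
ACC-106 | 2       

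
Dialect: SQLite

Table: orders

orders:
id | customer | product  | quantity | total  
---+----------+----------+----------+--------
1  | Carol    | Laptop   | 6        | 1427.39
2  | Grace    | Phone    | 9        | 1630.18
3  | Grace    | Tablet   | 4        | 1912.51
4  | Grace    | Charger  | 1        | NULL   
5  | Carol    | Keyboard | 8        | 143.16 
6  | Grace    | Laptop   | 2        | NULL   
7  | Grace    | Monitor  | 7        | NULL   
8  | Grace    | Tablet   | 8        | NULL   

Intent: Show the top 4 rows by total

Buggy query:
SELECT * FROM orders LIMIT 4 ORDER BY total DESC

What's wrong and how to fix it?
Bug: LIMIT must come after ORDER BY

Fix: Swap the clauses: ORDER BY first, then LIMIT

Corrected query:
SELECT * FROM orders ORDER BY total DESC LIMIT 4

Result:
id | customer | product  | quantity | total  
---+----------+----------+----------+--------
3  | Grace    | Tablet   | 4        | 1912.51
2  | Grace    | Phone    | 9        | 1630.18
1  | Carol    | Laptop   | 6        | 1427.39
5  | Carol    | Keyboard | 8        | 143.16 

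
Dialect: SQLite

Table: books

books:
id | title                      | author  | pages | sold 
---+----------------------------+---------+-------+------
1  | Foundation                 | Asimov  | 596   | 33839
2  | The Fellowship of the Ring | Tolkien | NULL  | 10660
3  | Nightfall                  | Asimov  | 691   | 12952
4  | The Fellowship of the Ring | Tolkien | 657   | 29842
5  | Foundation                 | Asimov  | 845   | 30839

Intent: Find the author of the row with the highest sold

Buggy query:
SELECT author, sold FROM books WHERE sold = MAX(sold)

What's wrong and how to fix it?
Bug: MAX(sold) is an aggregate and cannot be used directly in WHERE

Fix: Use a subquery: WHERE sold = (SELECT MAX(sold) FROM books)

Corrected query:
SELECT author, sold FROM books WHERE sold = (SELECT MAX(sold) FROM books)

Result:
author | sold 
-------+------
Asimov | 33839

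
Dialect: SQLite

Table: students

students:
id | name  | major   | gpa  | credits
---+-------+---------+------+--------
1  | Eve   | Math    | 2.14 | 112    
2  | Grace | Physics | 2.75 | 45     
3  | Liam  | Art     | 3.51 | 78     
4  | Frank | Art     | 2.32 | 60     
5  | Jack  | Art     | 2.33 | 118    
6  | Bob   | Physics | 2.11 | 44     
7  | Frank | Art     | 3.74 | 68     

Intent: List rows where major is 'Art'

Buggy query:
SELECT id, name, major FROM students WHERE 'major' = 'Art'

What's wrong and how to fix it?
Bug: 'major' in single quotes is a string literal, not the column; the comparison is literal-vs-literal and never true

Fix: Reference the column as major without single quotes

Corrected query:
SELECT id, name, major FROM students WHERE major = 'Art'

Result:
id | name  | major
---+-------+------
3  | Liam  | Art  
4  | Frank | Art  
5  | Jack  | Art  
7  | Frank | Art  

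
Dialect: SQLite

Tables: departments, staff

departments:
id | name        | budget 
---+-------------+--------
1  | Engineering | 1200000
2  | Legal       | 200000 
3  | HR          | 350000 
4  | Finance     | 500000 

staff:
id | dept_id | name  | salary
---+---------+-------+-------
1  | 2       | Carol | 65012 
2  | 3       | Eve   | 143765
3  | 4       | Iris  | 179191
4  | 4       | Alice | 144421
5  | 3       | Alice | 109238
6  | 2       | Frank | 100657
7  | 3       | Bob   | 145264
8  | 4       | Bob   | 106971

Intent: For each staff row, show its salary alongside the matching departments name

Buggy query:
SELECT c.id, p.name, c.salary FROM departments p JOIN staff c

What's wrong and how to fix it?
Bug: JOIN with no ON clause produces a cartesian product; every staff row pairs with every departments row

Fix: Add ON c.dept_id = p.id to the JOIN

Corrected query:
SELECT c.id, p.name, c.salary FROM departments p JOIN staff c ON c.dept_id = p.id

Result:
id | name    | salary
---+---------+-------
1  | Legal   | 65012 
2  | HR      | 143765
3  | Finance | 179191
4  | Finance | 144421
5  | HR      | 109238
6  | Legal   | 100657
7  | HR      | 145264
8  | Finance | 106971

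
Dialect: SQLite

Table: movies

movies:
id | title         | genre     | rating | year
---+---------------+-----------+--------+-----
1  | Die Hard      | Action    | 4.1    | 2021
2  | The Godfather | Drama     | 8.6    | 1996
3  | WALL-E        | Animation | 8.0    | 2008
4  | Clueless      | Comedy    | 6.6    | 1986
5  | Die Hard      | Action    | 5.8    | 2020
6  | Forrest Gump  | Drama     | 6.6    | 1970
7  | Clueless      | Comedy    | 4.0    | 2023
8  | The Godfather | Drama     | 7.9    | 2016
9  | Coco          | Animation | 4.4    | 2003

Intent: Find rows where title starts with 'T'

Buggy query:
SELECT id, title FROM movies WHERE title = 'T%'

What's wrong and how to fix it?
Bug: Wildcards only work with LIKE; '=' treats '%' as a literal character

Fix: Use LIKE for wildcard pattern matching

Corrected query:
SELECT id, title FROM movies WHERE title LIKE 'T%'

Result:
id | title        
---+--------------
2  | The Godfather
8  | The Godfather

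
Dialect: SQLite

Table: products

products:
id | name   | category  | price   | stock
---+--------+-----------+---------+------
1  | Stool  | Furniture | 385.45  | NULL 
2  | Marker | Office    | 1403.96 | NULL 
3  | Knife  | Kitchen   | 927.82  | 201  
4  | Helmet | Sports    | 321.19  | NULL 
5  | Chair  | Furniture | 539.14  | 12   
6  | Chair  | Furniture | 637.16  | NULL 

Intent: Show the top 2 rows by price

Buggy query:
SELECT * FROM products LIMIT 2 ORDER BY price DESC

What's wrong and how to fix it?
Bug: ORDER BY cannot follow LIMIT; LIMIT is the final clause

Fix: Sort with ORDER BY, then apply LIMIT

Corrected query:
SELECT * FROM products ORDER BY price DESC LIMIT 2

Result:
id | name   | category | price   | stock
---+--------+----------+---------+------
2  | Marker | Office   | 1403.96 | NULL 
3  | Knife  | Kitchen  | 927.82  | 201  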